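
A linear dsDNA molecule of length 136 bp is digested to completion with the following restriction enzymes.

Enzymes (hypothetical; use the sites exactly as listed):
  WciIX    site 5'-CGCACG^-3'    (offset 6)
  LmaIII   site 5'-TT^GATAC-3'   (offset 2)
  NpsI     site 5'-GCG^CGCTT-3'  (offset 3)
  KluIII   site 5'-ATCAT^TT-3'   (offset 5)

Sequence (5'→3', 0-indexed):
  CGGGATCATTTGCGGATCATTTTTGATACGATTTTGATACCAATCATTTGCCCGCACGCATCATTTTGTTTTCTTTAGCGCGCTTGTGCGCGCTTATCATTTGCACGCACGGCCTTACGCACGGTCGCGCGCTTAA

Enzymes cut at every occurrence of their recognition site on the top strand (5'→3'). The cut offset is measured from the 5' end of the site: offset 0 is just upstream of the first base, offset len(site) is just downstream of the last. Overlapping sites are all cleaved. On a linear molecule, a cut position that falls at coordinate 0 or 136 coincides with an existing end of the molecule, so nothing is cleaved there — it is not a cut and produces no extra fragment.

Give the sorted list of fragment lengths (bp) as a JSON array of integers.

Per-enzyme occurrences:
  WciIX (CGCACG, off=6): starts [52, 105, 117] → cuts [58, 111, 123]
  LmaIII (TTGATAC, off=2): starts [22, 33] → cuts [24, 35]
  NpsI (GCGCGCTT, off=3): starts [77, 87, 126] → cuts [80, 90, 129]
  KluIII (ATCATTT, off=5): starts [4, 15, 42, 59, 95] → cuts [9, 20, 47, 64, 100]

Pooled cuts: [9, 20, 24, 35, 47, 58, 64, 80, 90, 100, 111, 123, 129]

Fragment lengths:
  [0,9): 9 bp
  [9,20): 11 bp
  [20,24): 4 bp
  [24,35): 11 bp
  [35,47): 12 bp
  [47,58): 11 bp
  [58,64): 6 bp
  [64,80): 16 bp
  [80,90): 10 bp
  [90,100): 10 bp
  [100,111): 11 bp
  [111,123): 12 bp
  [123,129): 6 bp
  [129,136): 7 bp

[4,6,6,7,9,10,10,11,11,11,11,12,12,16]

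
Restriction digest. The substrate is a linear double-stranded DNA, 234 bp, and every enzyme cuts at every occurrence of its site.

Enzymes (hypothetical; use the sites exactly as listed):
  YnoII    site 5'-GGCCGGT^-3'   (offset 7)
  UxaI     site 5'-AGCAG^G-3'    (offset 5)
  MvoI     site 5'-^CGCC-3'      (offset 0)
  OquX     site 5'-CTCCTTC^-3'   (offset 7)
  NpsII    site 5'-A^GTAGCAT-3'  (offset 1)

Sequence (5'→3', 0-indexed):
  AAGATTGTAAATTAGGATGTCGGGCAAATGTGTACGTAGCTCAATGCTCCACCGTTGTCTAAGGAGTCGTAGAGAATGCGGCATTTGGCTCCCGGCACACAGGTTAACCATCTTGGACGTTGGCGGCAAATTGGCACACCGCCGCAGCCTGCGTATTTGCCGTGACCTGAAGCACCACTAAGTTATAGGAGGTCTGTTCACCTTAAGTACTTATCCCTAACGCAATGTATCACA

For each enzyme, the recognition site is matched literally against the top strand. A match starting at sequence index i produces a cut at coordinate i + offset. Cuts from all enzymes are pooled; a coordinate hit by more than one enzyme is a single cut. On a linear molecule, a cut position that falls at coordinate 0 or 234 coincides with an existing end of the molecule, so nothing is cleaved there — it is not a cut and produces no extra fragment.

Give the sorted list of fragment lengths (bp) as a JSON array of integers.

Scan for sites:
  YnoII (GGCCGGT, off=7): no sites
  UxaI (AGCAGG, off=5): no sites
  MvoI CGCC/0: at [139] ⇒ [139]
  OquX (CTCCTTC, off=7): no sites
  NpsII (AGTAGCAT, off=1): no sites

Pooled cuts: [139]

Fragment lengths:
  [0,139): 139 bp
  [139,234): 95 bp

[95,139]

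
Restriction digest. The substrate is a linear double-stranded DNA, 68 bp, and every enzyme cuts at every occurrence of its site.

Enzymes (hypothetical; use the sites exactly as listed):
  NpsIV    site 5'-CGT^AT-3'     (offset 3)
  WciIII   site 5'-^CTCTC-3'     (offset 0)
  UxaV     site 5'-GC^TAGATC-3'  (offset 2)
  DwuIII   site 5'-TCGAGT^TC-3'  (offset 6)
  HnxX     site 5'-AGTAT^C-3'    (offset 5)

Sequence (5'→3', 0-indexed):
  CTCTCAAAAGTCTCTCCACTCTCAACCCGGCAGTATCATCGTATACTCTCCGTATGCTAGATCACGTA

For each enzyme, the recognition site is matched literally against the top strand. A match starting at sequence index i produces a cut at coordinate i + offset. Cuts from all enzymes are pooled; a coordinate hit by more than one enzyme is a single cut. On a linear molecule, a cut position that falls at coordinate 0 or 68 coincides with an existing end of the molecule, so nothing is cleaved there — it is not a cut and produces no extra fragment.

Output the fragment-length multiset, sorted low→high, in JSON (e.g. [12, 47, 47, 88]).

[3,4,6,7,8,11,11,18]

Per-enzyme occurrences:
  NpsIV (CGTAT, off=3): starts [39, 50] → cuts [42, 53]
  WciIII (CTCTC, off=0): starts [0, 11, 18, 45] → cuts [11, 18, 45] (position 0 is a terminus of the linear molecule — no cut)
  UxaV (GCTAGATC, off=2): starts [55] → cuts [57]
  DwuIII (TCGAGTTC, off=6): no sites
  HnxX (AGTATC, off=5): starts [31] → cuts [36]

All cut coordinates (distinct, sorted): [11, 18, 36, 42, 45, 53, 57]

Fragment lengths:
  [0,11): 11 bp
  [11,18): 7 bp
  [18,36): 18 bp
  [36,42): 6 bp
  [42,45): 3 bp
  [45,53): 8 bp
  [53,57): 4 bp
  [57,68): 11 bp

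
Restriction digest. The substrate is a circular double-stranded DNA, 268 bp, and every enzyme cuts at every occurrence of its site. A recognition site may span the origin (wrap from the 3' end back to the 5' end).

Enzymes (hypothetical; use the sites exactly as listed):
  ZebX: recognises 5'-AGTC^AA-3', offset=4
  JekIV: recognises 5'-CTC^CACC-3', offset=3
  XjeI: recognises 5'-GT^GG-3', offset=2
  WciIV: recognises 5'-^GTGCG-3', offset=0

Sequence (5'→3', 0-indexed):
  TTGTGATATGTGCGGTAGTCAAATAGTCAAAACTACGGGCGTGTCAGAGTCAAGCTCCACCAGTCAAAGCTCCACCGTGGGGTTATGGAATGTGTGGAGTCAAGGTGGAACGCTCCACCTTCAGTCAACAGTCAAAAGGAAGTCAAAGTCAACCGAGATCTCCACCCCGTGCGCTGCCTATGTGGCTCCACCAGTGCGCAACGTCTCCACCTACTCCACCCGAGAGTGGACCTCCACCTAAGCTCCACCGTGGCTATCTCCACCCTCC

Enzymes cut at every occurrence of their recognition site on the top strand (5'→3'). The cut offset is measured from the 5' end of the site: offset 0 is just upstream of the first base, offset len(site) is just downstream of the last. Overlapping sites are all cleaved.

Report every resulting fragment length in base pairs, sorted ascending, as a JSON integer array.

[5,5,5,6,6,6,6,6,6,7,7,7,8,8,9,9,9,11,11,11,11,11,12,14,15,17,17,23]

Scan for sites:
  ZebX AGTCAA/4: at [16, 24, 47, 61, 97, 122, 129, 140, 146] ⇒ [20, 28, 51, 65, 101, 126, 133, 144, 150]
  JekIV CTCCACC/3: at [54, 69, 112, 159, 185, 204, 213, 231, 242, 257] ⇒ [57, 72, 115, 162, 188, 207, 216, 234, 245, 260]
  XjeI GTGG/2: at [76, 93, 104, 181, 225, 249] ⇒ [78, 95, 106, 183, 227, 251]
  WciIV GTGCG/0: at [9, 168, 193] ⇒ [9, 168, 193]

All cut coordinates (distinct, sorted): [9, 20, 28, 51, 57, 65, 72, 78, 95, 101, 106, 115, 126, 133, 144, 150, 162, 168, 183, 188, 193, 207, 216, 227, 234, 245, 251, 260]

Fragment lengths:
  9→20: 11 bp
  20→28: 8 bp
  28→51: 23 bp
  51→57: 6 bp
  57→65: 8 bp
  65→72: 7 bp
  72→78: 6 bp
  78→95: 17 bp
  95→101: 6 bp
  101→106: 5 bp
  106→115: 9 bp
  115→126: 11 bp
  126→133: 7 bp
  133→144: 11 bp
  144→150: 6 bp
  150→162: 12 bp
  162→168: 6 bp
  168→183: 15 bp
  183→188: 5 bp
  188→193: 5 bp
  193→207: 14 bp
  207→216: 9 bp
  216→227: 11 bp
  227→234: 7 bp
  234→245: 11 bp
  245→251: 6 bp
  251→260: 9 bp
  260→9 (wrap): 268-260+9 = 17 bp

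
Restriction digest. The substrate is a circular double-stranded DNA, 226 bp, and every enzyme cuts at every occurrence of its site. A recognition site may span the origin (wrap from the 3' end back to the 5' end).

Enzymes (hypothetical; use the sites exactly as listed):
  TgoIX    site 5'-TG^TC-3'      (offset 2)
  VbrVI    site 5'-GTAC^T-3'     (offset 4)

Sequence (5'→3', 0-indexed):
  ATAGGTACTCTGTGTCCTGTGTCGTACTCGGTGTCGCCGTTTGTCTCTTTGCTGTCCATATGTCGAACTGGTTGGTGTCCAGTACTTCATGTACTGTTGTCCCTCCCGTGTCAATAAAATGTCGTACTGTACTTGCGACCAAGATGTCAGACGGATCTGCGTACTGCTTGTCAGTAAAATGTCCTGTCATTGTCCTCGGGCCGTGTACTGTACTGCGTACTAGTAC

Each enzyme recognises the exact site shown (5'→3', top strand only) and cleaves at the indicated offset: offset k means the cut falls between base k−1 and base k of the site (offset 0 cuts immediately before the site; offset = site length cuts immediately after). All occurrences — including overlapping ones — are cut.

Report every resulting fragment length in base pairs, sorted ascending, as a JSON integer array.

Site scan:
  TgoIX TGTC/2: at [12, 19, 31, 41, 52, 60, 75, 97, 108, 119, 144, 168, 179, 184, 190] ⇒ [14, 21, 33, 43, 54, 62, 77, 99, 110, 121, 146, 170, 181, 186, 192]
  VbrVI GTACT/4: at [4, 23, 81, 90, 123, 128, 160, 204, 209, 216] ⇒ [8, 27, 85, 94, 127, 132, 164, 208, 213, 220]

All cut coordinates (distinct, sorted): [8, 14, 21, 27, 33, 43, 54, 62, 77, 85, 94, 99, 110, 121, 127, 132, 146, 164, 170, 181, 186, 192, 208, 213, 220]

Fragments:
  8→14: 6 bp
  14→21: 7 bp
  21→27: 6 bp
  27→33: 6 bp
  33→43: 10 bp
  43→54: 11 bp
  54→62: 8 bp
  62→77: 15 bp
  77→85: 8 bp
  85→94: 9 bp
  94→99: 5 bp
  99→110: 11 bp
  110→121: 11 bp
  121→127: 6 bp
  127→132: 5 bp
  132→146: 14 bp
  146→164: 18 bp
  164→170: 6 bp
  170→181: 11 bp
  181→186: 5 bp
  186→192: 6 bp
  192→208: 16 bp
  208→213: 5 bp
  213→220: 7 bp
  220→8 (wrap): 226-220+8 = 14 bp

[5,5,5,5,6,6,6,6,6,6,7,7,8,8,9,10,11,11,11,11,14,14,15,16,18]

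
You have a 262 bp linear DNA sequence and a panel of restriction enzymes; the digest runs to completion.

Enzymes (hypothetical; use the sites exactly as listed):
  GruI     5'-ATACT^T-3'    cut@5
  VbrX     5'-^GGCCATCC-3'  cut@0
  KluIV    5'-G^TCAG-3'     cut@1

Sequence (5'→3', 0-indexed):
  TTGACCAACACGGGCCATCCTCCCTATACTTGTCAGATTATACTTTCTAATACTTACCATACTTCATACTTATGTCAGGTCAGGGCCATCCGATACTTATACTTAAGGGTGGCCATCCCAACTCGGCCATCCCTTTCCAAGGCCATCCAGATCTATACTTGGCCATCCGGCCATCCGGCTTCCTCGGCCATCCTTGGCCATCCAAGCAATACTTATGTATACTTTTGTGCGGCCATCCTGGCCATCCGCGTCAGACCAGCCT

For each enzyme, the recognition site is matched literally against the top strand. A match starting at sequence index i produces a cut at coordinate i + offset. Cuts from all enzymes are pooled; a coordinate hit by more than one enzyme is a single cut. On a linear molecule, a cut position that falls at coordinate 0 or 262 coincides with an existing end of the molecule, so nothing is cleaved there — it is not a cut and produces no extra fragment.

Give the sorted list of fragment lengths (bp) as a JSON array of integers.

[1,2,4,4,5,6,7,7,7,8,9,9,10,10,10,11,12,12,12,14,14,16,17,18,18,19]

Site scan:
  GruI ATACTT/5: at [25, 39, 49, 58, 65, 92, 98, 154, 208, 218] ⇒ [30, 44, 54, 63, 70, 97, 103, 159, 213, 223]
  VbrX GGCCATCC/0: at [12, 83, 110, 124, 140, 160, 168, 185, 195, 230, 239] ⇒ [12, 83, 110, 124, 140, 160, 168, 185, 195, 230, 239]
  KluIV GTCAG/1: at [31, 73, 78, 249] ⇒ [32, 74, 79, 250]

All cut coordinates (distinct, sorted): [12, 30, 32, 44, 54, 63, 70, 74, 79, 83, 97, 103, 110, 124, 140, 159, 160, 168, 185, 195, 213, 223, 230, 239, 250]

Fragments:
  [0,12): 12 bp
  [12,30): 18 bp
  [30,32): 2 bp
  [32,44): 12 bp
  [44,54): 10 bp
  [54,63): 9 bp
  [63,70): 7 bp
  [70,74): 4 bp
  [74,79): 5 bp
  [79,83): 4 bp
  [83,97): 14 bp
  [97,103): 6 bp
  [103,110): 7 bp
  [110,124): 14 bp
  [124,140): 16 bp
  [140,159): 19 bp
  [159,160): 1 bp
  [160,168): 8 bp
  [168,185): 17 bp
  [185,195): 10 bp
  [195,213): 18 bp
  [213,223): 10 bp
  [223,230): 7 bp
  [230,239): 9 bp
  [239,250): 11 bp
  [250,262): 12 bp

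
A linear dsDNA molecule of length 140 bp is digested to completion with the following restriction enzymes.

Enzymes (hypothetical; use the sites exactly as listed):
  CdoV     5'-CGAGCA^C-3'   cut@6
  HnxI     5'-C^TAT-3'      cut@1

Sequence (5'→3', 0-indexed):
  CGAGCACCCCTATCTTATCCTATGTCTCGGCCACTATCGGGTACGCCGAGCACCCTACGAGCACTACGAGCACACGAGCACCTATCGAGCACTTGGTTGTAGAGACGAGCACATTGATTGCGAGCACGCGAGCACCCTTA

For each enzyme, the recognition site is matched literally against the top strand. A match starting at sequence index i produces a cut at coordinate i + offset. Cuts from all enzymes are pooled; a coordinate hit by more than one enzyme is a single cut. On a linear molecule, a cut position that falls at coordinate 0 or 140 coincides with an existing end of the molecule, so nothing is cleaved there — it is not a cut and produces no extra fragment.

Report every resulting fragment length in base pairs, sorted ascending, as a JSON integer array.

[2,4,6,6,8,8,9,9,10,11,14,15,18,20]

Site scan:
  CdoV CGAGCAC/6: at [0, 46, 57, 66, 74, 85, 105, 120, 128] ⇒ [6, 52, 63, 72, 80, 91, 111, 126, 134]
  HnxI CTAT/1: at [9, 19, 33, 81] ⇒ [10, 20, 34, 82]

Pooled cuts: [6, 10, 20, 34, 52, 63, 72, 80, 82, 91, 111, 126, 134]

Fragment lengths:
  [0,6): 6 bp
  [6,10): 4 bp
  [10,20): 10 bp
  [20,34): 14 bp
  [34,52): 18 bp
  [52,63): 11 bp
  [63,72): 9 bp
  [72,80): 8 bp
  [80,82): 2 bp
  [82,91): 9 bp
  [91,111): 20 bp
  [111,126): 15 bp
  [126,134): 8 bp
  [134,140): 6 bp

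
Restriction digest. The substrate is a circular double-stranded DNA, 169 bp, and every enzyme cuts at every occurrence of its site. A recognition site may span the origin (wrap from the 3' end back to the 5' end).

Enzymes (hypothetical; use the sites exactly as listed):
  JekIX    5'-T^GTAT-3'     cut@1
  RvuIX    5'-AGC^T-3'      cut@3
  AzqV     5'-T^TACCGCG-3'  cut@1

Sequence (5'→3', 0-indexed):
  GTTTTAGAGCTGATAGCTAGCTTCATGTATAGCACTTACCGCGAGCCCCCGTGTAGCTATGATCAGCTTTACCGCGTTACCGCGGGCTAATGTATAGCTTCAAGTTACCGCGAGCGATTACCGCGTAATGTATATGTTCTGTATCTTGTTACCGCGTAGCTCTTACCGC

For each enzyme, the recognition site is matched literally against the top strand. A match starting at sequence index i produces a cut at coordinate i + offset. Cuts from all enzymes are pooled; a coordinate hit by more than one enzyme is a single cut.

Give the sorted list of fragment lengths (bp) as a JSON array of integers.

[2,3,4,5,7,7,7,8,9,10,10,11,11,11,13,14,16,21]

Per-enzyme occurrences:
  JekIX TGTAT/1: at [25, 90, 128, 139] ⇒ [26, 91, 129, 140]
  RvuIX AGCT/3: at [7, 14, 18, 54, 64, 95, 157] ⇒ [10, 17, 21, 57, 67, 98, 160]
  AzqV TTACCGCG/1: at [35, 68, 76, 104, 117, 148, 162] ⇒ [36, 69, 77, 105, 118, 149, 163]

All cut coordinates (distinct, sorted): [10, 17, 21, 26, 36, 57, 67, 69, 77, 91, 98, 105, 118, 129, 140, 149, 160, 163]

Fragment lengths:
  10→17: 7 bp
  17→21: 4 bp
  21→26: 5 bp
  26→36: 10 bp
  36→57: 21 bp
  57→67: 10 bp
  67→69: 2 bp
  69→77: 8 bp
  77→91: 14 bp
  91→98: 7 bp
  98→105: 7 bp
  105→118: 13 bp
  118→129: 11 bp
  129→140: 11 bp
  140→149: 9 bp
  149→160: 11 bp
  160→163: 3 bp
  163→10 (wrap): 169-163+10 = 16 bp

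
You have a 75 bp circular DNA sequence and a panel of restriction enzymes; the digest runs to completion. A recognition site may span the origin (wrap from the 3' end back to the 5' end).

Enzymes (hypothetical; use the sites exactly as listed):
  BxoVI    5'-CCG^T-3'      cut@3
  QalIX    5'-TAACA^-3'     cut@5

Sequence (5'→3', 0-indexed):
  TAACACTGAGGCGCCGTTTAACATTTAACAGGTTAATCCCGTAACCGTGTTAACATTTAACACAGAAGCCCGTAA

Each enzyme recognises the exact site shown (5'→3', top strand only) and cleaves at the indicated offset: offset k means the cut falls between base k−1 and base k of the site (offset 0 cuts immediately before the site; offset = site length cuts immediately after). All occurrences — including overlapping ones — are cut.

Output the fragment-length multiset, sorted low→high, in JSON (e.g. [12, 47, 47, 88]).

[6,7,7,7,8,8,10,11,11]

Scan for sites:
  BxoVI (CCGT, off=3): starts [13, 38, 44, 69] → cuts [16, 41, 47, 72]
  QalIX (TAACA, off=5): starts [0, 18, 25, 50, 57] → cuts [5, 23, 30, 55, 62]

All cut coordinates (distinct, sorted): [5, 16, 23, 30, 41, 47, 55, 62, 72]

Fragments:
  5→16: 11 bp
  16→23: 7 bp
  23→30: 7 bp
  30→41: 11 bp
  41→47: 6 bp
  47→55: 8 bp
  55→62: 7 bp
  62→72: 10 bp
  72→5 (wrap): 75-72+5 = 8 bp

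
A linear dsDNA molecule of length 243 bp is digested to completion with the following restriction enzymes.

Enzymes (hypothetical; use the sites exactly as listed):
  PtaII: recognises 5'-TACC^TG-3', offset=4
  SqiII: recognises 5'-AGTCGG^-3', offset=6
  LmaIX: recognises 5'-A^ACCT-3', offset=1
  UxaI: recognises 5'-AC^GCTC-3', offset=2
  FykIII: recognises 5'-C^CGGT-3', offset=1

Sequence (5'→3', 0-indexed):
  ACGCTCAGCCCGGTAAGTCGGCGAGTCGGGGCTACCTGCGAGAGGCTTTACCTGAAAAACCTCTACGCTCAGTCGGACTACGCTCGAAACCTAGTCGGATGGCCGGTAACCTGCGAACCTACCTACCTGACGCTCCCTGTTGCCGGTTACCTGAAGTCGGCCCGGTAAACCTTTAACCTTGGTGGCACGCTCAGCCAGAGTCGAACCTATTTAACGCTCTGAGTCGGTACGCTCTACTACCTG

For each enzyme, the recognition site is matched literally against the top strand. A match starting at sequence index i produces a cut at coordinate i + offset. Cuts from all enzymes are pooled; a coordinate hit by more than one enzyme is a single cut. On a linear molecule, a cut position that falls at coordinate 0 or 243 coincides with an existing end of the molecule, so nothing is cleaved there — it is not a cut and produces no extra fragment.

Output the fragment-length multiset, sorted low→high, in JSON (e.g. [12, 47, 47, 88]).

Scan for sites:
  PtaII TACCTG/4: at [32, 48, 123, 147, 237] ⇒ [36, 52, 127, 151, 241]
  SqiII AGTCGG/6: at [15, 23, 70, 92, 154, 221] ⇒ [21, 29, 76, 98, 160, 227]
  LmaIX AACCT/1: at [57, 87, 107, 115, 167, 174, 203] ⇒ [58, 88, 108, 116, 168, 175, 204]
  UxaI ACGCTC/2: at [0, 64, 79, 129, 186, 213, 228] ⇒ [2, 66, 81, 131, 188, 215, 230]
  FykIII CCGGT/1: at [9, 102, 142, 161] ⇒ [10, 103, 143, 162]

All cut coordinates (distinct, sorted): [2, 10, 21, 29, 36, 52, 58, 66, 76, 81, 88, 98, 103, 108, 116, 127, 131, 143, 151, 160, 162, 168, 175, 188, 204, 215, 227, 230, 241]

Fragment lengths:
  [0,2): 2 bp
  [2,10): 8 bp
  [10,21): 11 bp
  [21,29): 8 bp
  [29,36): 7 bp
  [36,52): 16 bp
  [52,58): 6 bp
  [58,66): 8 bp
  [66,76): 10 bp
  [76,81): 5 bp
  [81,88): 7 bp
  [88,98): 10 bp
  [98,103): 5 bp
  [103,108): 5 bp
  [108,116): 8 bp
  [116,127): 11 bp
  [127,131): 4 bp
  [131,143): 12 bp
  [143,151): 8 bp
  [151,160): 9 bp
  [160,162): 2 bp
  [162,168): 6 bp
  [168,175): 7 bp
  [175,188): 13 bp
  [188,204): 16 bp
  [204,215): 11 bp
  [215,227): 12 bp
  [227,230): 3 bp
  [230,241): 11 bp
  [241,243): 2 bp

[2,2,2,3,4,5,5,5,6,6,7,7,7,8,8,8,8,8,9,10,10,11,11,11,11,12,12,13,16,16]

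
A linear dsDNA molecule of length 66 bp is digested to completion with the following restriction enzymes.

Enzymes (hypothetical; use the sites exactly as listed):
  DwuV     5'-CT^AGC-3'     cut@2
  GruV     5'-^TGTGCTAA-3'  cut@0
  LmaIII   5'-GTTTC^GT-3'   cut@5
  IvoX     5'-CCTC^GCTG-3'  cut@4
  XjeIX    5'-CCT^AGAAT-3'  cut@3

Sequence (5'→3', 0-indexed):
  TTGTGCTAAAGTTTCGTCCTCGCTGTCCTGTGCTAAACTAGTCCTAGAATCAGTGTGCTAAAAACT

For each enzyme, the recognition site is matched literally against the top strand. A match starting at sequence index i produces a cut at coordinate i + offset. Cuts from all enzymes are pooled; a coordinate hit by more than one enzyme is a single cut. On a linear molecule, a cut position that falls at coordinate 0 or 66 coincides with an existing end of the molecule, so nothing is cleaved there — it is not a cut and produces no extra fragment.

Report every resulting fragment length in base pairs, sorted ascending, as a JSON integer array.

Site scan:
  DwuV (CTAGC, off=2): no sites
  GruV (TGTGCTAA, off=0): starts [1, 28, 53] → cuts [1, 28, 53]
  LmaIII (GTTTCGT, off=5): starts [10] → cuts [15]
  IvoX (CCTCGCTG, off=4): starts [17] → cuts [21]
  XjeIX (CCTAGAAT, off=3): starts [42] → cuts [45]

Pooled cuts: [1, 15, 21, 28, 45, 53]

Fragments:
  [0,1): 1 bp
  [1,15): 14 bp
  [15,21): 6 bp
  [21,28): 7 bp
  [28,45): 17 bp
  [45,53): 8 bp
  [53,66): 13 bp

[1,6,7,8,13,14,17]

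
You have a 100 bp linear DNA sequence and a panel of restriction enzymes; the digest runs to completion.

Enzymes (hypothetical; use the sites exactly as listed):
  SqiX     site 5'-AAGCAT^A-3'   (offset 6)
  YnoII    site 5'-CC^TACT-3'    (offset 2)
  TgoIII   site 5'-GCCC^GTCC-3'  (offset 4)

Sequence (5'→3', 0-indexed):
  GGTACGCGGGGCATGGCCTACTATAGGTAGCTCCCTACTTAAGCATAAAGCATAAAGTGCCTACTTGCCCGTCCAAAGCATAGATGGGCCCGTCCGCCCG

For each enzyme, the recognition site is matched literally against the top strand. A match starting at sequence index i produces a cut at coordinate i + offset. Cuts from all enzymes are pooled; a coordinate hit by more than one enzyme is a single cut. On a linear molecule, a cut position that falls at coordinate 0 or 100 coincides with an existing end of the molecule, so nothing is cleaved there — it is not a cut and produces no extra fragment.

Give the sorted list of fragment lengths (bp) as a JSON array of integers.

[7,8,9,9,10,11,11,17,18]

Site scan:
  SqiX (AAGCATA, off=6): starts [40, 47, 75] → cuts [46, 53, 81]
  YnoII (CCTACT, off=2): starts [16, 33, 59] → cuts [18, 35, 61]
  TgoIII (GCCCGTCC, off=4): starts [66, 87] → cuts [70, 91]

Pooled cuts: [18, 35, 46, 53, 61, 70, 81, 91]

Fragments:
  [0,18): 18 bp
  [18,35): 17 bp
  [35,46): 11 bp
  [46,53): 7 bp
  [53,61): 8 bp
  [61,70): 9 bp
  [70,81): 11 bp
  [81,91): 10 bp
  [91,100): 9 bp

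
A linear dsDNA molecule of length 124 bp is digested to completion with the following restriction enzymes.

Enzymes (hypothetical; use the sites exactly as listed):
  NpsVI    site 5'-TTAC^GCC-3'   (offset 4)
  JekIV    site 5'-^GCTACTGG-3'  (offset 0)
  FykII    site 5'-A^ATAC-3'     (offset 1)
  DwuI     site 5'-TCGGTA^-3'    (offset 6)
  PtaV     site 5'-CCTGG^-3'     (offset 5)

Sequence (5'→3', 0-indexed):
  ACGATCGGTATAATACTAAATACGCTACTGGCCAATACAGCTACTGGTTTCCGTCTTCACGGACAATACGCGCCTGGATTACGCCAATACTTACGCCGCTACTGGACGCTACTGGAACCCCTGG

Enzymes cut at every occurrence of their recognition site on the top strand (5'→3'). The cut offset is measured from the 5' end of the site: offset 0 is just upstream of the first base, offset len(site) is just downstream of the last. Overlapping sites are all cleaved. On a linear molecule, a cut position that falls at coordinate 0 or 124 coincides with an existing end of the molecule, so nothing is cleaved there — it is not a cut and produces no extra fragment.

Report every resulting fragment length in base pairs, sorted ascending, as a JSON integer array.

Scan for sites:
  NpsVI TTACGCC/4: at [78, 90] ⇒ [82, 94]
  JekIV GCTACTGG/0: at [23, 39, 97, 107] ⇒ [23, 39, 97, 107]
  FykII AATAC/1: at [11, 18, 33, 64, 85] ⇒ [12, 19, 34, 65, 86]
  DwuI TCGGTA/6: at [4] ⇒ [10]
  PtaV CCTGG/5: at [72, 119] ⇒ [77] (position 124 is a terminus of the linear molecule — no cut)

Pooled cuts: [10, 12, 19, 23, 34, 39, 65, 77, 82, 86, 94, 97, 107]

Fragment lengths:
  [0,10): 10 bp
  [10,12): 2 bp
  [12,19): 7 bp
  [19,23): 4 bp
  [23,34): 11 bp
  [34,39): 5 bp
  [39,65): 26 bp
  [65,77): 12 bp
  [77,82): 5 bp
  [82,86): 4 bp
  [86,94): 8 bp
  [94,97): 3 bp
  [97,107): 10 bp
  [107,124): 17 bp

[2,3,4,4,5,5,7,8,10,10,11,12,17,26]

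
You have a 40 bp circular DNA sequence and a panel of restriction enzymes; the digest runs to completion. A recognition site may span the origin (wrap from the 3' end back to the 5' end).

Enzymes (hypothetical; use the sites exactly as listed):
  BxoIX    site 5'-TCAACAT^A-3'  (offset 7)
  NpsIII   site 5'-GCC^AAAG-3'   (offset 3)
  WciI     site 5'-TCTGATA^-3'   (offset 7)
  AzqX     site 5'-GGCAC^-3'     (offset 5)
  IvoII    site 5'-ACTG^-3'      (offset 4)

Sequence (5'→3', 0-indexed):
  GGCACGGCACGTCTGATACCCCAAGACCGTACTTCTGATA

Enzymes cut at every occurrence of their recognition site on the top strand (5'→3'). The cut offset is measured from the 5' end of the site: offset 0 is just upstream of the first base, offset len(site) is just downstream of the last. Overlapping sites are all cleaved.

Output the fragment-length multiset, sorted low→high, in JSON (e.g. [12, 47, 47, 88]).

Scan for sites:
  BxoIX (TCAACATA, off=7): no sites
  NpsIII (GCCAAAG, off=3): no sites
  WciI TCTGATA/7: at [11, 33] ⇒ [0, 18]
  AzqX GGCAC/5: at [0, 5] ⇒ [5, 10]
  IvoII (ACTG, off=4): no sites

All cut coordinates (distinct, sorted): [0, 5, 10, 18]

Fragments:
  0→5: 5 bp
  5→10: 5 bp
  10→18: 8 bp
  18→0 (wrap): 40-18+0 = 22 bp

[5,5,8,22]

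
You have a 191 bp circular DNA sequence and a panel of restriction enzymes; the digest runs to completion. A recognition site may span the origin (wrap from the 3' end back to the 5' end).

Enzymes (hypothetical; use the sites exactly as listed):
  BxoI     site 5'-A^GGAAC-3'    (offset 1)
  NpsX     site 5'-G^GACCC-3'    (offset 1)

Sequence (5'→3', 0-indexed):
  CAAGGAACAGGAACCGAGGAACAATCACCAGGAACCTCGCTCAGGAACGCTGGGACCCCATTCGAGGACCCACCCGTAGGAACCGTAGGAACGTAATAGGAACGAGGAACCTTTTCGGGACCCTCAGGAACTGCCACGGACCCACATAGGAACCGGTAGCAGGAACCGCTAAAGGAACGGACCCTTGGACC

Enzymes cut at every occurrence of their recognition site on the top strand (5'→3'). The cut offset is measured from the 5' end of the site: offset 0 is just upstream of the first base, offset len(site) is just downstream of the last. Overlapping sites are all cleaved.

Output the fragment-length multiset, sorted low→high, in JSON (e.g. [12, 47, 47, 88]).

Site scan:
  BxoI (AGGAAC, off=1): starts [2, 8, 16, 29, 42, 77, 86, 97, 104, 125, 147, 160, 172] → cuts [3, 9, 17, 30, 43, 78, 87, 98, 105, 126, 148, 161, 173]
  NpsX (GGACCC, off=1): starts [52, 65, 117, 137, 178, 186] → cuts [53, 66, 118, 138, 179, 187]

All cut coordinates (distinct, sorted): [3, 9, 17, 30, 43, 53, 66, 78, 87, 98, 105, 118, 126, 138, 148, 161, 173, 179, 187]

Fragment lengths:
  3→9: 6 bp
  9→17: 8 bp
  17→30: 13 bp
  30→43: 13 bp
  43→53: 10 bp
  53→66: 13 bp
  66→78: 12 bp
  78→87: 9 bp
  87→98: 11 bp
  98→105: 7 bp
  105→118: 13 bp
  118→126: 8 bp
  126→138: 12 bp
  138→148: 10 bp
  148→161: 13 bp
  161→173: 12 bp
  173→179: 6 bp
  179→187: 8 bp
  187→3 (wrap): 191-187+3 = 7 bp

[6,6,7,7,8,8,8,9,10,10,11,12,12,12,13,13,13,13,13]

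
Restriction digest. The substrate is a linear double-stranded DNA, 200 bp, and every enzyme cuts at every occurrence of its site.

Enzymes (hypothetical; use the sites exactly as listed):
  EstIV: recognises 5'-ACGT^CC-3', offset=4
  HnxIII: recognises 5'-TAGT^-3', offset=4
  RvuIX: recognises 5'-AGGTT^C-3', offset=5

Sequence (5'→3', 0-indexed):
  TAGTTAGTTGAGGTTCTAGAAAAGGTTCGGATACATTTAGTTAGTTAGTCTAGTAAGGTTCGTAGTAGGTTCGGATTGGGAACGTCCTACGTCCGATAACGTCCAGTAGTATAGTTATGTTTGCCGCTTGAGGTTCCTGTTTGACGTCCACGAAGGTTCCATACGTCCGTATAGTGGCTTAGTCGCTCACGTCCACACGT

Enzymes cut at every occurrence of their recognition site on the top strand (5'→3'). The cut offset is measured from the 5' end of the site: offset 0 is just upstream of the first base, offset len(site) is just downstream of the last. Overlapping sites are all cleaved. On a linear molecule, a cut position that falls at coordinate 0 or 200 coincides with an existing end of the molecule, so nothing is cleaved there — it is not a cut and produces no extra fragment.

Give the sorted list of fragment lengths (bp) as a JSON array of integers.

[4,4,4,4,5,5,5,6,6,7,7,8,8,8,8,9,9,10,11,12,12,14,14,20]

Site scan:
  EstIV (ACGTCC, off=4): starts [81, 88, 98, 143, 162, 188] → cuts [85, 92, 102, 147, 166, 192]
  HnxIII (TAGT, off=4): starts [0, 4, 37, 41, 45, 50, 62, 106, 111, 171, 179] → cuts [4, 8, 41, 45, 49, 54, 66, 110, 115, 175, 183]
  RvuIX (AGGTTC, off=5): starts [10, 22, 55, 66, 130, 153] → cuts [15, 27, 60, 71, 135, 158]

Pooled cuts: [4, 8, 15, 27, 41, 45, 49, 54, 60, 66, 71, 85, 92, 102, 110, 115, 135, 147, 158, 166, 175, 183, 192]

Fragment lengths:
  [0,4): 4 bp
  [4,8): 4 bp
  [8,15): 7 bp
  [15,27): 12 bp
  [27,41): 14 bp
  [41,45): 4 bp
  [45,49): 4 bp
  [49,54): 5 bp
  [54,60): 6 bp
  [60,66): 6 bp
  [66,71): 5 bp
  [71,85): 14 bp
  [85,92): 7 bp
  [92,102): 10 bp
  [102,110): 8 bp
  [110,115): 5 bp
  [115,135): 20 bp
  [135,147): 12 bp
  [147,158): 11 bp
  [158,166): 8 bp
  [166,175): 9 bp
  [175,183): 8 bp
  [183,192): 9 bp
  [192,200): 8 bp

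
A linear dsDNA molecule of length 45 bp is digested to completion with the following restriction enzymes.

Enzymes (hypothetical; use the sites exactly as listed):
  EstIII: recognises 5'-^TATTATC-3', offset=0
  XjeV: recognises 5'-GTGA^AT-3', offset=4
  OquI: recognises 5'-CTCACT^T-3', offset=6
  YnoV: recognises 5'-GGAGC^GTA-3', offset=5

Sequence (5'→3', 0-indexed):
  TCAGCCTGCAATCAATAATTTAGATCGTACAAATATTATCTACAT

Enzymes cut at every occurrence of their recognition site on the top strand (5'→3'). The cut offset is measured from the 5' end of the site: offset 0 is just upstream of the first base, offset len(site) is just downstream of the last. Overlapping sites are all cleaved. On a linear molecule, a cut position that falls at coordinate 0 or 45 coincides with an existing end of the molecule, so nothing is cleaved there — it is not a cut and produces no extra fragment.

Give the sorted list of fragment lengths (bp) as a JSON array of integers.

[12,33]

Scan for sites:
  EstIII (TATTATC, off=0): starts [33] → cuts [33]
  XjeV (GTGAAT, off=4): no sites
  OquI (CTCACTT, off=6): no sites
  YnoV (GGAGCGTA, off=5): no sites

All cut coordinates (distinct, sorted): [33]

Fragment lengths:
  [0,33): 33 bp
  [33,45): 12 bp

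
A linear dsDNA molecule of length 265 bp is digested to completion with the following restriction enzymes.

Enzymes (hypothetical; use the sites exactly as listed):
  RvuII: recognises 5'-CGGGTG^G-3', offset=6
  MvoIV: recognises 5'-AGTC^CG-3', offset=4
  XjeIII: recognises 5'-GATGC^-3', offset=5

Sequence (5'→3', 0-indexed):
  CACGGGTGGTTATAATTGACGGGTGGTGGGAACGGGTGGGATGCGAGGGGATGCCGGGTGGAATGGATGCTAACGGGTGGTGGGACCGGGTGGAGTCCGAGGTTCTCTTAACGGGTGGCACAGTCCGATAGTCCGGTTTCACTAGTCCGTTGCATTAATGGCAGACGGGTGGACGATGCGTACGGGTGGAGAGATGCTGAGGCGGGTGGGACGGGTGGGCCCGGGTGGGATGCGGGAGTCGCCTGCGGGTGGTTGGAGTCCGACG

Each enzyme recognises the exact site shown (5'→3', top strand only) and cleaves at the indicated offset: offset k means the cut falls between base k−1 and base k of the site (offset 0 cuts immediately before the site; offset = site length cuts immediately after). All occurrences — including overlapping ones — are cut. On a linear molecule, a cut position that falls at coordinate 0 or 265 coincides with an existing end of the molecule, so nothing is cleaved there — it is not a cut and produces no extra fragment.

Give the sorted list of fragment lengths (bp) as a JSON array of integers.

[5,5,6,6,6,8,8,8,8,9,9,9,9,9,10,10,10,11,13,13,14,17,18,20,24]

Per-enzyme occurrences:
  RvuII (CGGGTGG, off=6): starts [2, 19, 32, 54, 73, 86, 111, 165, 182, 202, 211, 221, 245] → cuts [8, 25, 38, 60, 79, 92, 117, 171, 188, 208, 217, 227, 251]
  MvoIV (AGTCCG, off=4): starts [93, 121, 129, 143, 256] → cuts [97, 125, 133, 147, 260]
  XjeIII (GATGC, off=5): starts [39, 49, 65, 174, 192, 228] → cuts [44, 54, 70, 179, 197, 233]

Pooled cuts: [8, 25, 38, 44, 54, 60, 70, 79, 92, 97, 117, 125, 133, 147, 171, 179, 188, 197, 208, 217, 227, 233, 251, 260]

Fragments:
  [0,8): 8 bp
  [8,25): 17 bp
  [25,38): 13 bp
  [38,44): 6 bp
  [44,54): 10 bp
  [54,60): 6 bp
  [60,70): 10 bp
  [70,79): 9 bp
  [79,92): 13 bp
  [92,97): 5 bp
  [97,117): 20 bp
  [117,125): 8 bp
  [125,133): 8 bp
  [133,147): 14 bp
  [147,171): 24 bp
  [171,179): 8 bp
  [179,188): 9 bp
  [188,197): 9 bp
  [197,208): 11 bp
  [208,217): 9 bp
  [217,227): 10 bp
  [227,233): 6 bp
  [233,251): 18 bp
  [251,260): 9 bp
  [260,265): 5 bp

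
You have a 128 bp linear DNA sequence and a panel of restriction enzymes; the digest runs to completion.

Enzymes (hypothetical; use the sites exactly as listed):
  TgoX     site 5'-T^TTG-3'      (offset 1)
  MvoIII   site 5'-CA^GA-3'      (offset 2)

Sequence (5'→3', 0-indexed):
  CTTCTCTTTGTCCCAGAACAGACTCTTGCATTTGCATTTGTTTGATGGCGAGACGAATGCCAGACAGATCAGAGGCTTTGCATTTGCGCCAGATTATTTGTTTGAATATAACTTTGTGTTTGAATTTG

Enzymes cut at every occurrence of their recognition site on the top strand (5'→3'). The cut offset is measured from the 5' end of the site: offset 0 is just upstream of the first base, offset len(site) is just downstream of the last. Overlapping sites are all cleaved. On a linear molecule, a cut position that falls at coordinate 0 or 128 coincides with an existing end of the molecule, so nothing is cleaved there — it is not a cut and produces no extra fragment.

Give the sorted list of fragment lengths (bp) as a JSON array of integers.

[3,4,4,4,5,5,6,6,6,6,6,6,7,8,8,11,12,21]

Per-enzyme occurrences:
  TgoX TTTG/1: at [6, 30, 36, 40, 76, 82, 96, 100, 112, 118, 124] ⇒ [7, 31, 37, 41, 77, 83, 97, 101, 113, 119, 125]
  MvoIII CAGA/2: at [13, 18, 60, 64, 69, 89] ⇒ [15, 20, 62, 66, 71, 91]

All cut coordinates (distinct, sorted): [7, 15, 20, 31, 37, 41, 62, 66, 71, 77, 83, 91, 97, 101, 113, 119, 125]

Fragment lengths:
  [0,7): 7 bp
  [7,15): 8 bp
  [15,20): 5 bp
  [20,31): 11 bp
  [31,37): 6 bp
  [37,41): 4 bp
  [41,62): 21 bp
  [62,66): 4 bp
  [66,71): 5 bp
  [71,77): 6 bp
  [77,83): 6 bp
  [83,91): 8 bp
  [91,97): 6 bp
  [97,101): 4 bp
  [101,113): 12 bp
  [113,119): 6 bp
  [119,125): 6 bp
  [125,128): 3 bp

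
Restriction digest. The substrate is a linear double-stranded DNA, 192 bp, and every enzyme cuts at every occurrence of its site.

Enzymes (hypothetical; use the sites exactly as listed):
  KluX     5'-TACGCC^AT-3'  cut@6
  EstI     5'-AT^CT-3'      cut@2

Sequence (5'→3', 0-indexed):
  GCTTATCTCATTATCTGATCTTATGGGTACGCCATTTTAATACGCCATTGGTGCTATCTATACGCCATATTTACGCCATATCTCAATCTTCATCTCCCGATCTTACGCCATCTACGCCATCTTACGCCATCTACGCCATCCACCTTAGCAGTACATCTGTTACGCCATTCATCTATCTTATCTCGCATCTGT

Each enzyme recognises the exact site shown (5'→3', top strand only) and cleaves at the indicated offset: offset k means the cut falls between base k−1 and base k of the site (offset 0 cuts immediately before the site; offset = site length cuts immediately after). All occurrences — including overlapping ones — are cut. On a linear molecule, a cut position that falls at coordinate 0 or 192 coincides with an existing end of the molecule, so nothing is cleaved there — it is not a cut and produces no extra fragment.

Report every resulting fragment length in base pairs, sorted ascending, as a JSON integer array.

[2,2,2,4,4,4,5,5,6,6,6,6,7,7,7,8,8,8,8,9,10,11,11,13,14,19]

Per-enzyme occurrences:
  KluX (TACGCCAT, off=6): starts [27, 40, 60, 71, 103, 112, 122, 131, 160] → cuts [33, 46, 66, 77, 109, 118, 128, 137, 166]
  EstI (ATCT, off=2): starts [4, 12, 17, 55, 79, 85, 91, 99, 109, 118, 128, 154, 170, 174, 179, 186] → cuts [6, 14, 19, 57, 81, 87, 93, 101, 111, 120, 130, 156, 172, 176, 181, 188]

All cut coordinates (distinct, sorted): [6, 14, 19, 33, 46, 57, 66, 77, 81, 87, 93, 101, 109, 111, 118, 120, 128, 130, 137, 156, 166, 172, 176, 181, 188]

Fragment lengths:
  [0,6): 6 bp
  [6,14): 8 bp
  [14,19): 5 bp
  [19,33): 14 bp
  [33,46): 13 bp
  [46,57): 11 bp
  [57,66): 9 bp
  [66,77): 11 bp
  [77,81): 4 bp
  [81,87): 6 bp
  [87,93): 6 bp
  [93,101): 8 bp
  [101,109): 8 bp
  [109,111): 2 bp
  [111,118): 7 bp
  [118,120): 2 bp
  [120,128): 8 bp
  [128,130): 2 bp
  [130,137): 7 bp
  [137,156): 19 bp
  [156,166): 10 bp
  [166,172): 6 bp
  [172,176): 4 bp
  [176,181): 5 bp
  [181,188): 7 bp
  [188,192): 4 bp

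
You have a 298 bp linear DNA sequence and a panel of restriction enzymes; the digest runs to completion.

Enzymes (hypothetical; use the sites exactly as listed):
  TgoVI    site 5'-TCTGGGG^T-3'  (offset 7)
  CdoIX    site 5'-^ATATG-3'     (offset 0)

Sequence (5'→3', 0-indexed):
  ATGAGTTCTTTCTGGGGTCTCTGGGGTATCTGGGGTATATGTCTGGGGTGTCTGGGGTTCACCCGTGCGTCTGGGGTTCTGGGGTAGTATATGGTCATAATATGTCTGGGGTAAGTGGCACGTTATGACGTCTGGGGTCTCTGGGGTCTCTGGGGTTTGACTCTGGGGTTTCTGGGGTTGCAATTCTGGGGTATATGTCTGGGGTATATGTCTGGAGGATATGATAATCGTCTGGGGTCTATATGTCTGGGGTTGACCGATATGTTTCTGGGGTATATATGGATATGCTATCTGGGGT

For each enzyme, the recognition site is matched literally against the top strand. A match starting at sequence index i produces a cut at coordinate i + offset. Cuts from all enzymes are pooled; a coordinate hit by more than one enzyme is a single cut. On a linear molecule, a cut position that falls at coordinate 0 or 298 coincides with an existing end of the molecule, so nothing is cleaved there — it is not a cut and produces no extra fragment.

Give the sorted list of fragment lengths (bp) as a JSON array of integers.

Scan for sites:
  TgoVI TCTGGGGT/7: at [10, 19, 28, 41, 50, 69, 77, 104, 130, 139, 148, 161, 170, 184, 197, 230, 245, 266, 290] ⇒ [17, 26, 35, 48, 57, 76, 84, 111, 137, 146, 155, 168, 177, 191, 204, 237, 252, 273, 297]
  CdoIX ATATG/0: at [36, 88, 99, 192, 205, 218, 240, 259, 276, 282] ⇒ [36, 88, 99, 192, 205, 218, 240, 259, 276, 282]

Pooled cuts: [17, 26, 35, 36, 48, 57, 76, 84, 88, 99, 111, 137, 146, 155, 168, 177, 191, 192, 204, 205, 218, 237, 240, 252, 259, 273, 276, 282, 297]

Fragment lengths:
  [0,17): 17 bp
  [17,26): 9 bp
  [26,35): 9 bp
  [35,36): 1 bp
  [36,48): 12 bp
  [48,57): 9 bp
  [57,76): 19 bp
  [76,84): 8 bp
  [84,88): 4 bp
  [88,99): 11 bp
  [99,111): 12 bp
  [111,137): 26 bp
  [137,146): 9 bp
  [146,155): 9 bp
  [155,168): 13 bp
  [168,177): 9 bp
  [177,191): 14 bp
  [191,192): 1 bp
  [192,204): 12 bp
  [204,205): 1 bp
  [205,218): 13 bp
  [218,237): 19 bp
  [237,240): 3 bp
  [240,252): 12 bp
  [252,259): 7 bp
  [259,273): 14 bp
  [273,276): 3 bp
  [276,282): 6 bp
  [282,297): 15 bp
  [297,298): 1 bp

[1,1,1,1,3,3,4,6,7,8,9,9,9,9,9,9,11,12,12,12,12,13,13,14,14,15,17,19,19,26]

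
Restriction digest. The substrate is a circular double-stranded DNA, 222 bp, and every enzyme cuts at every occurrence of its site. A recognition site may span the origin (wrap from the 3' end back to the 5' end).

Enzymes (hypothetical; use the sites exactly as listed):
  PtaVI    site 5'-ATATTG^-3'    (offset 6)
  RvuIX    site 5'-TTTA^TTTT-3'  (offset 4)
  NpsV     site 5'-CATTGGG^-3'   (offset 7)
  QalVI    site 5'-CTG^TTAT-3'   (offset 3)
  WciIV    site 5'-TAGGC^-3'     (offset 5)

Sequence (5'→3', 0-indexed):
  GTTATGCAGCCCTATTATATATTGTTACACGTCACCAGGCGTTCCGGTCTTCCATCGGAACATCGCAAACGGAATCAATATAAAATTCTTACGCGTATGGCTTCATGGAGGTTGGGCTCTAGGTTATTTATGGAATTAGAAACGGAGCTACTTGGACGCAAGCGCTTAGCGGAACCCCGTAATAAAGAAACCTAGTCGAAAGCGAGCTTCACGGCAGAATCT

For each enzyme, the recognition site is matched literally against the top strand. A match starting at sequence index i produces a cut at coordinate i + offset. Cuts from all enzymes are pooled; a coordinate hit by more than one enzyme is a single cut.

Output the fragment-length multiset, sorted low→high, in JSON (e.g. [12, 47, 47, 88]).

Per-enzyme occurrences:
  PtaVI (ATATTG, off=6): starts [18] → cuts [24]
  RvuIX (TTTATTTT, off=4): no sites
  NpsV (CATTGGG, off=7): no sites
  QalVI (CTGTTAT, off=3): starts [220] → cuts [1]
  WciIV (TAGGC, off=5): no sites

All cut coordinates (distinct, sorted): [1, 24]

Fragment lengths:
  1→24: 23 bp
  24→1 (wrap): 222-24+1 = 199 bp

[23,199]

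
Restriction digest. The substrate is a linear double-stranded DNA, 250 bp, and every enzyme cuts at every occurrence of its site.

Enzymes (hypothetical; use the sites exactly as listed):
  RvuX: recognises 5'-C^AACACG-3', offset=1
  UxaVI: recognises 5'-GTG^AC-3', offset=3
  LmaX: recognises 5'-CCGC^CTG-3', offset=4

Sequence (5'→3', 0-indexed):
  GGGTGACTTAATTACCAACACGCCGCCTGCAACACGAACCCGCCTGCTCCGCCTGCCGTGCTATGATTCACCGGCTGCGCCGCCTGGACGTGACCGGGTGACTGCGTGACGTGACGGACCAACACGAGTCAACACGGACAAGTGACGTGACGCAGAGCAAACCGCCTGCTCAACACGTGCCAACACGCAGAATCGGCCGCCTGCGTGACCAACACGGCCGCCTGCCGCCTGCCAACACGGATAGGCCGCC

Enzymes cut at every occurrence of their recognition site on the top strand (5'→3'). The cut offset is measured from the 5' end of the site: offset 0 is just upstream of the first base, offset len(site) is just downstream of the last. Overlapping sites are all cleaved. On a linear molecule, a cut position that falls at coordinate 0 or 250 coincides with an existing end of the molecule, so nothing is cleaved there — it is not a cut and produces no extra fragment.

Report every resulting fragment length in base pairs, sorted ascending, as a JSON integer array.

[3,4,5,5,5,5,6,7,7,7,8,8,9,9,10,10,10,11,11,13,14,16,17,19,31]

Site scan:
  RvuX (CAACACG, off=1): starts [15, 29, 119, 129, 170, 180, 209, 232] → cuts [16, 30, 120, 130, 171, 181, 210, 233]
  UxaVI (GTGAC, off=3): starts [2, 89, 97, 105, 110, 141, 146, 204] → cuts [5, 92, 100, 108, 113, 144, 149, 207]
  LmaX (CCGCCTG, off=4): starts [22, 39, 48, 79, 161, 196, 217, 224] → cuts [26, 43, 52, 83, 165, 200, 221, 228]

Pooled cuts: [5, 16, 26, 30, 43, 52, 83, 92, 100, 108, 113, 120, 130, 144, 149, 165, 171, 181, 200, 207, 210, 221, 228, 233]

Fragment lengths:
  [0,5): 5 bp
  [5,16): 11 bp
  [16,26): 10 bp
  [26,30): 4 bp
  [30,43): 13 bp
  [43,52): 9 bp
  [52,83): 31 bp
  [83,92): 9 bp
  [92,100): 8 bp
  [100,108): 8 bp
  [108,113): 5 bp
  [113,120): 7 bp
  [120,130): 10 bp
  [130,144): 14 bp
  [144,149): 5 bp
  [149,165): 16 bp
  [165,171): 6 bp
  [171,181): 10 bp
  [181,200): 19 bp
  [200,207): 7 bp
  [207,210): 3 bp
  [210,221): 11 bp
  [221,228): 7 bp
  [228,233): 5 bp
  [233,250): 17 bp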